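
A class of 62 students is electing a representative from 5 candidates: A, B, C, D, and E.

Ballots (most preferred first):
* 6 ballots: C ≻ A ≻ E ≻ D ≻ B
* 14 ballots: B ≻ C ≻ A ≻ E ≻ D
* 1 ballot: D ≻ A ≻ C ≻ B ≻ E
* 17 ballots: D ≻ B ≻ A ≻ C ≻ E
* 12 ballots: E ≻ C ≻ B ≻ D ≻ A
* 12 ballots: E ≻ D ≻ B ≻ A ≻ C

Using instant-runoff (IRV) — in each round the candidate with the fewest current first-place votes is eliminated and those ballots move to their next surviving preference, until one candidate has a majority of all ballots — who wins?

E

Round 1: A 0, B 14, C 6, D 18, E 24. A eliminated.
Round 2: B 14, C 6, D 18, E 24. C eliminated.
Round 3: B 14, D 18, E 30. B eliminated.
Round 4: D 18, E 44. E has a majority (≥32).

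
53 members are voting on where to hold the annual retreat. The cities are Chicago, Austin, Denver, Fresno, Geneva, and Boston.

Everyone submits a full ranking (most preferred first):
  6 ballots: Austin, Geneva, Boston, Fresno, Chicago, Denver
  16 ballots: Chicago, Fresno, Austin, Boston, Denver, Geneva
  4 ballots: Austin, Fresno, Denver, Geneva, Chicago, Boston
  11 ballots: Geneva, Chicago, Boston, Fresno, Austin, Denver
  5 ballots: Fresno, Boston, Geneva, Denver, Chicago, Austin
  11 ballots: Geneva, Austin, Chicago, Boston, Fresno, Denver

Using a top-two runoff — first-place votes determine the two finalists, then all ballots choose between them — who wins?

Geneva

Round 1 first-place votes: Chicago 16, Austin 10, Denver 0, Fresno 5, Geneva 22, Boston 0. Geneva and Chicago advance.
Runoff: Geneva is ranked above Chicago on 37 ballots, Chicago above Geneva on 16.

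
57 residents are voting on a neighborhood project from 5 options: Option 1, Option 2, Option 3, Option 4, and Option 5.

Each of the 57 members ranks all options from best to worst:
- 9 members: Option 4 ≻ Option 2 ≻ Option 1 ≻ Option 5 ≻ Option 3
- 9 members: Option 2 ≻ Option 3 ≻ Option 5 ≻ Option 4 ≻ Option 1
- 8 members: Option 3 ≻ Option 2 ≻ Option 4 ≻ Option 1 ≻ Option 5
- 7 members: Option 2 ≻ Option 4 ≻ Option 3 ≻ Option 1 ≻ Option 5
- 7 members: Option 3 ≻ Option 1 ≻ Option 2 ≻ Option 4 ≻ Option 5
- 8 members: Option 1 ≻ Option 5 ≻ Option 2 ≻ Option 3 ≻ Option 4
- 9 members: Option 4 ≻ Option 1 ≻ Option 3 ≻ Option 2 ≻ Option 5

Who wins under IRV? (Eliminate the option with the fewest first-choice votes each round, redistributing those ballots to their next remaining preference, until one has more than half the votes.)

Round 1: Option 1 8, Option 2 16, Option 3 15, Option 4 18, Option 5 0. Option 5 eliminated.
Round 2: Option 1 8, Option 2 16, Option 3 15, Option 4 18. Option 1 eliminated.
Round 3: Option 2 24, Option 3 15, Option 4 18. Option 3 eliminated.
Round 4: Option 2 39, Option 4 18. Option 2 has a majority (≥29).

Option 2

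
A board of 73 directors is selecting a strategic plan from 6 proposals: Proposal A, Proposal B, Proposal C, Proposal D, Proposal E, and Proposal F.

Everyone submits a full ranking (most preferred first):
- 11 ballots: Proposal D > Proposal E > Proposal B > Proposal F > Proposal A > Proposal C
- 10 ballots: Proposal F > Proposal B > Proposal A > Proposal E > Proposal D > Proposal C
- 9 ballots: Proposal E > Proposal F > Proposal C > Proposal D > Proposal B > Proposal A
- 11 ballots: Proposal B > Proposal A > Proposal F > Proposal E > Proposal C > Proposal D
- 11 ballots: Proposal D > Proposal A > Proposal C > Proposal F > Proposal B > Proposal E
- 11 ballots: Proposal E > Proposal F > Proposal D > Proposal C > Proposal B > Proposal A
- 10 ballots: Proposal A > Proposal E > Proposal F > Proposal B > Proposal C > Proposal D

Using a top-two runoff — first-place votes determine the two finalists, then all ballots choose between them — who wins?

Proposal E

Round 1 first-place votes: Proposal A 10, Proposal B 11, Proposal C 0, Proposal D 22, Proposal E 20, Proposal F 10. Proposal D and Proposal E advance.
Runoff: Proposal D is ranked above Proposal E on 22 ballots, Proposal E above Proposal D on 51.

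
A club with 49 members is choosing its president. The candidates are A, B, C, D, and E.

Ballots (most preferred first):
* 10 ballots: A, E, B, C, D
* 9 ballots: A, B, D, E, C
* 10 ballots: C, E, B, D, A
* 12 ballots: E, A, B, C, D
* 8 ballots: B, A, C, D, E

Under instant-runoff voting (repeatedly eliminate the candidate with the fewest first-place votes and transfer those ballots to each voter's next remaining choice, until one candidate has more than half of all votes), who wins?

A

Round 1: A 19, B 8, C 10, D 0, E 12. D eliminated.
Round 2: A 19, B 8, C 10, E 12. B eliminated.
Round 3: A 27, C 10, E 12. A has a majority (≥25).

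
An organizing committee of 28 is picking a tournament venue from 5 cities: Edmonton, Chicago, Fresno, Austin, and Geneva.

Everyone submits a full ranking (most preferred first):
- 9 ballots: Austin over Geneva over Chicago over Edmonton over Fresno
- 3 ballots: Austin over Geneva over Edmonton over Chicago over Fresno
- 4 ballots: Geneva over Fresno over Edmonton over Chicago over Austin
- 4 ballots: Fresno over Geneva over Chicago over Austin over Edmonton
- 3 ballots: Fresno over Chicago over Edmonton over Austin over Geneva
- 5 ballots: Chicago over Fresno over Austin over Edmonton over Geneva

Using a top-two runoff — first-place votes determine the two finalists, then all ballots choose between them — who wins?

Fresno

Round 1 first-place votes: Edmonton 0, Chicago 5, Fresno 7, Austin 12, Geneva 4. Austin and Fresno advance.
Runoff: Austin is ranked above Fresno on 12 ballots, Fresno above Austin on 16.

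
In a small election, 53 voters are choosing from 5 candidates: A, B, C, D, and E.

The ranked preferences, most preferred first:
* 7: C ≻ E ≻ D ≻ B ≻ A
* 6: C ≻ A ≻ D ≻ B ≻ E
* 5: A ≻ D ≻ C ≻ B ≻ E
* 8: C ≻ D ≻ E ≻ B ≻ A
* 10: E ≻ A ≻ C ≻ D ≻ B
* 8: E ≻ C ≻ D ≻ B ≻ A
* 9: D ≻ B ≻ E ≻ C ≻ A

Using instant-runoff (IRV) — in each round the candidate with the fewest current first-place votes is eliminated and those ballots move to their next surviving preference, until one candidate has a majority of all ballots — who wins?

Round 1: A 5, B 0, C 21, D 9, E 18. B eliminated.
Round 2: A 5, C 21, D 9, E 18. A eliminated.
Round 3: C 21, D 14, E 18. D eliminated.
Round 4: C 26, E 27. E has a majority (≥27).

E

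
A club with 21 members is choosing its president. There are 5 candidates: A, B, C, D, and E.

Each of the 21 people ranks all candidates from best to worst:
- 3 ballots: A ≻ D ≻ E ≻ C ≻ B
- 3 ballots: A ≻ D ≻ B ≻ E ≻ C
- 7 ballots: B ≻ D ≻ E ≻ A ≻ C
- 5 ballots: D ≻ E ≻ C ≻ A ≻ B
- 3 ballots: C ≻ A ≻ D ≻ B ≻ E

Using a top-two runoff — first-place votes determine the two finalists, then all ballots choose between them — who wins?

A

Round 1 first-place votes: A 6, B 7, C 3, D 5, E 0. B and A advance.
Runoff: B is ranked above A on 7 ballots, A above B on 14.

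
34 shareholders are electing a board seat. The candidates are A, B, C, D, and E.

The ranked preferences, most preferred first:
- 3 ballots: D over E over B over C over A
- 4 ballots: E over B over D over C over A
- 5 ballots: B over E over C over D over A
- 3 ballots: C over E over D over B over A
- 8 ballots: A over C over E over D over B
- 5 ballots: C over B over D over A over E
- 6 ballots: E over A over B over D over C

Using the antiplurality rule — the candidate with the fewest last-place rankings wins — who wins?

Last-place votes: A 15, B 8, C 6, D 0, E 5.

D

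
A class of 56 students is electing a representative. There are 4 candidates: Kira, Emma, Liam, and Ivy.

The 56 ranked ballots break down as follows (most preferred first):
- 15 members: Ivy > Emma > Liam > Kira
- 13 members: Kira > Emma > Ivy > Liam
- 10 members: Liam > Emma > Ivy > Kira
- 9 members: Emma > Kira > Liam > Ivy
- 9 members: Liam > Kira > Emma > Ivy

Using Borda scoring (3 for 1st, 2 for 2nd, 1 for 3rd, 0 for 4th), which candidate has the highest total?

Emma

Kira: 15×0 + 13×3 + 10×0 + 9×2 + 9×2 = 75
Emma: 15×2 + 13×2 + 10×2 + 9×3 + 9×1 = 112
Liam: 15×1 + 13×0 + 10×3 + 9×1 + 9×3 = 81
Ivy: 15×3 + 13×1 + 10×1 + 9×0 + 9×0 = 68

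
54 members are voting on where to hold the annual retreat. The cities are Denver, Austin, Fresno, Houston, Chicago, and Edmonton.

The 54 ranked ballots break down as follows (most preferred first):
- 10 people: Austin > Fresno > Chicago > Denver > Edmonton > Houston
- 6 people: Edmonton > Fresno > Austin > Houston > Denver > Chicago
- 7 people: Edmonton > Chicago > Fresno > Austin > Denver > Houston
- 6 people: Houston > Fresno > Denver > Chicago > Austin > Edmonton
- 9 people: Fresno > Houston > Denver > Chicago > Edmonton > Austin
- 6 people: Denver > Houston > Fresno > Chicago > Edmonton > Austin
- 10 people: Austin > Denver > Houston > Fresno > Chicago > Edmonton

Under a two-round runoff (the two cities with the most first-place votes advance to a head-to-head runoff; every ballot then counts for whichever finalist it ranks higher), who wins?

Edmonton

Round 1 first-place votes: Denver 6, Austin 20, Fresno 9, Houston 6, Chicago 0, Edmonton 13. Austin and Edmonton advance.
Runoff: Austin is ranked above Edmonton on 26 ballots, Edmonton above Austin on 28.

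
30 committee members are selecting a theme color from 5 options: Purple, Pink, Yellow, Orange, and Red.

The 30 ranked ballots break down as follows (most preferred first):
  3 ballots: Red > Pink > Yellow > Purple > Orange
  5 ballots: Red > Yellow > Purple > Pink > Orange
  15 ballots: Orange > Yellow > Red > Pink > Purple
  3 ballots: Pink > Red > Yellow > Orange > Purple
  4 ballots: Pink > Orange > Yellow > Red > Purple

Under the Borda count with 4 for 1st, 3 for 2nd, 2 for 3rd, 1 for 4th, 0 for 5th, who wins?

Yellow

Purple: 3×1 + 5×2 + 15×0 + 3×0 + 4×0 = 13
Pink: 3×3 + 5×1 + 15×1 + 3×4 + 4×4 = 57
Yellow: 3×2 + 5×3 + 15×3 + 3×2 + 4×2 = 80
Orange: 3×0 + 5×0 + 15×4 + 3×1 + 4×3 = 75
Red: 3×4 + 5×4 + 15×2 + 3×3 + 4×1 = 75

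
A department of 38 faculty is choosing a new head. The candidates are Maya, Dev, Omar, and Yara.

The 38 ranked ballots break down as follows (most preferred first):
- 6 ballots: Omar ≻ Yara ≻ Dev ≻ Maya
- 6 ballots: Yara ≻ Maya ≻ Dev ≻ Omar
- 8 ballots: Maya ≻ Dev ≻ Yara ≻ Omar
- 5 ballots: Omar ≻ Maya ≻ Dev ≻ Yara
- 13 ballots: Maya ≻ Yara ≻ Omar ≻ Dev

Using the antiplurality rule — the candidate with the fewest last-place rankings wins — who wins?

Last-place votes: Maya 6, Dev 13, Omar 14, Yara 5.

Yara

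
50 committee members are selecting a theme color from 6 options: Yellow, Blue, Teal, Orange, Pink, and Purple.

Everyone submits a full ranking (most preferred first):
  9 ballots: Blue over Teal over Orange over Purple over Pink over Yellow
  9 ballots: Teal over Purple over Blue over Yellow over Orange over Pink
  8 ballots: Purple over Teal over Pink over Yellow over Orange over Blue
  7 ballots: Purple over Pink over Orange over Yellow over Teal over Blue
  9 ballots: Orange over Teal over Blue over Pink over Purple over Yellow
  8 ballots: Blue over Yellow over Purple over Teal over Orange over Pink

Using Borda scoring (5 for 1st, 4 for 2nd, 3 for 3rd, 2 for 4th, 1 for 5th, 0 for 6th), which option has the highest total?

Yellow: 9×0 + 9×2 + 8×2 + 7×2 + 9×0 + 8×4 = 80
Blue: 9×5 + 9×3 + 8×0 + 7×0 + 9×3 + 8×5 = 139
Teal: 9×4 + 9×5 + 8×4 + 7×1 + 9×4 + 8×2 = 172
Orange: 9×3 + 9×1 + 8×1 + 7×3 + 9×5 + 8×1 = 118
Pink: 9×1 + 9×0 + 8×3 + 7×4 + 9×2 + 8×0 = 79
Purple: 9×2 + 9×4 + 8×5 + 7×5 + 9×1 + 8×3 = 162

Teal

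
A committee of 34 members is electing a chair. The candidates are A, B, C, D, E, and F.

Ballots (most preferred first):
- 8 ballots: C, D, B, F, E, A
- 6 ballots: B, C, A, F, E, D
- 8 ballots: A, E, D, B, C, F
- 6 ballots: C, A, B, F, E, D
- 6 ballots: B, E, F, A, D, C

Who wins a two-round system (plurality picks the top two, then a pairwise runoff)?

Round 1 first-place votes: A 8, B 12, C 14, D 0, E 0, F 0. C and B advance.
Runoff: C is ranked above B on 14 ballots, B above C on 20.

B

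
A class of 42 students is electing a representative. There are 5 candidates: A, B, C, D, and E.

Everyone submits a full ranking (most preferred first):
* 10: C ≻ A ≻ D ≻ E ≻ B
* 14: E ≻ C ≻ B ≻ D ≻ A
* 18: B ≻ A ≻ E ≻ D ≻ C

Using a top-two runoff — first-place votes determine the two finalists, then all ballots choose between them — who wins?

Round 1 first-place votes: A 0, B 18, C 10, D 0, E 14. B and E advance.
Runoff: B is ranked above E on 18 ballots, E above B on 24.

E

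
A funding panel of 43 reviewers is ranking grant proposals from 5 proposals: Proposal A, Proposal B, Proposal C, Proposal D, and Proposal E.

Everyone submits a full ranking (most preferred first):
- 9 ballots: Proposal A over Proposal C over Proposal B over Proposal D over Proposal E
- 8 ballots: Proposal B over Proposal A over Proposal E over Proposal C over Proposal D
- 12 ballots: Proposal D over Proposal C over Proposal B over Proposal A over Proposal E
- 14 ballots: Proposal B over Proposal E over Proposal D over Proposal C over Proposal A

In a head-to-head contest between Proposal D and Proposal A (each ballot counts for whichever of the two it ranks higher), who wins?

Proposal D

Proposal D is ranked above Proposal A on 26 ballots; Proposal A above Proposal D on 17.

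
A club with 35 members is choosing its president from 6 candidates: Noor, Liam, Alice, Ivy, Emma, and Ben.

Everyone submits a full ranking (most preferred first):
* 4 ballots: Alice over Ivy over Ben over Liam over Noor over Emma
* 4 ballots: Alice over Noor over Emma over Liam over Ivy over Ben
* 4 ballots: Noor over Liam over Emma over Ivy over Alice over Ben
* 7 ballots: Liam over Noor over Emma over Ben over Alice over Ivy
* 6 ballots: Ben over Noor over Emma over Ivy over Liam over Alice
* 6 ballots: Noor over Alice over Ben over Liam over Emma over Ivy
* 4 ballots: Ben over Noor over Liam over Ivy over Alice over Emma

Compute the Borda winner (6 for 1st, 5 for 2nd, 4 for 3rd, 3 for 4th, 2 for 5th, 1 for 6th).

Noor

Noor: 4×2 + 4×5 + 4×6 + 7×5 + 6×5 + 6×6 + 4×5 = 173
Liam: 4×3 + 4×3 + 4×5 + 7×6 + 6×2 + 6×3 + 4×4 = 132
Alice: 4×6 + 4×6 + 4×2 + 7×2 + 6×1 + 6×5 + 4×2 = 114
Ivy: 4×5 + 4×2 + 4×3 + 7×1 + 6×3 + 6×1 + 4×3 = 83
Emma: 4×1 + 4×4 + 4×4 + 7×4 + 6×4 + 6×2 + 4×1 = 104
Ben: 4×4 + 4×1 + 4×1 + 7×3 + 6×6 + 6×4 + 4×6 = 129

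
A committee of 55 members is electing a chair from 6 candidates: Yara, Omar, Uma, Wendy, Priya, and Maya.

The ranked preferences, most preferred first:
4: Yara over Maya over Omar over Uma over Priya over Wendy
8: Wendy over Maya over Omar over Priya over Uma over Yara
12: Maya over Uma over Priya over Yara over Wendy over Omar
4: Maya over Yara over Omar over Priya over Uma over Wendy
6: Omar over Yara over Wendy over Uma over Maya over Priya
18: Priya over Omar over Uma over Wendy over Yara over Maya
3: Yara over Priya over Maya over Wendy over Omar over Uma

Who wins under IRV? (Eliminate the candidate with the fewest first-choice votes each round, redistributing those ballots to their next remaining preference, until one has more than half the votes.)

Maya

Round 1: Yara 7, Omar 6, Uma 0, Wendy 8, Priya 18, Maya 16. Uma eliminated.
Round 2: Yara 7, Omar 6, Wendy 8, Priya 18, Maya 16. Omar eliminated.
Round 3: Yara 13, Wendy 8, Priya 18, Maya 16. Wendy eliminated.
Round 4: Yara 13, Priya 18, Maya 24. Yara eliminated.
Round 5: Priya 21, Maya 34. Maya has a majority (≥28).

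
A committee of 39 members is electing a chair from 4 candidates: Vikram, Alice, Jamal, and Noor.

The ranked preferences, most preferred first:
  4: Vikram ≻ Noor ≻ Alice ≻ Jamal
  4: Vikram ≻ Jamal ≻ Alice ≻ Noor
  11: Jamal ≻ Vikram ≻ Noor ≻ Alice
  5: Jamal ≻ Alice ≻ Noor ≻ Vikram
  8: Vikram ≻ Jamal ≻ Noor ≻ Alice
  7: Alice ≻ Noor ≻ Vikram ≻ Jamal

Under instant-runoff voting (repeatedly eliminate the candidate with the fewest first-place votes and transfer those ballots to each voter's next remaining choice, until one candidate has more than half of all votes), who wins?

Vikram

Round 1: Vikram 16, Alice 7, Jamal 16, Noor 0. Noor eliminated.
Round 2: Vikram 16, Alice 7, Jamal 16. Alice eliminated.
Round 3: Vikram 23, Jamal 16. Vikram has a majority (≥20).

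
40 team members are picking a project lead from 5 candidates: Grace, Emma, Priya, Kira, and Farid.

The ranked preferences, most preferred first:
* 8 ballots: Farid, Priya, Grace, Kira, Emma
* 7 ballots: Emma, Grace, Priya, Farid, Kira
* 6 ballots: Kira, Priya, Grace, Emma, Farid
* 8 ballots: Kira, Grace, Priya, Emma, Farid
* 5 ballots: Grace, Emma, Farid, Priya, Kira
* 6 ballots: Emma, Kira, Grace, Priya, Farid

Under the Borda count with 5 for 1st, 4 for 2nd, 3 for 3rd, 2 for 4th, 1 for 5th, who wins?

Grace

Grace: 8×3 + 7×4 + 6×3 + 8×4 + 5×5 + 6×3 = 145
Emma: 8×1 + 7×5 + 6×2 + 8×2 + 5×4 + 6×5 = 121
Priya: 8×4 + 7×3 + 6×4 + 8×3 + 5×2 + 6×2 = 123
Kira: 8×2 + 7×1 + 6×5 + 8×5 + 5×1 + 6×4 = 122
Farid: 8×5 + 7×2 + 6×1 + 8×1 + 5×3 + 6×1 = 89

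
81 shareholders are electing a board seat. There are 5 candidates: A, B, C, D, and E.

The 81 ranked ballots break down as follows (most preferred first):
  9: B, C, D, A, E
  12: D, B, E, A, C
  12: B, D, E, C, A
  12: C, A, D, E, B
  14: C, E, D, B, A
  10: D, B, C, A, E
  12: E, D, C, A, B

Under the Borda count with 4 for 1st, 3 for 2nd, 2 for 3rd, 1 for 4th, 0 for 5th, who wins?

D

A: 9×1 + 12×1 + 12×0 + 12×3 + 14×0 + 10×1 + 12×1 = 79
B: 9×4 + 12×3 + 12×4 + 12×0 + 14×1 + 10×3 + 12×0 = 164
C: 9×3 + 12×0 + 12×1 + 12×4 + 14×4 + 10×2 + 12×2 = 187
D: 9×2 + 12×4 + 12×3 + 12×2 + 14×2 + 10×4 + 12×3 = 230
E: 9×0 + 12×2 + 12×2 + 12×1 + 14×3 + 10×0 + 12×4 = 150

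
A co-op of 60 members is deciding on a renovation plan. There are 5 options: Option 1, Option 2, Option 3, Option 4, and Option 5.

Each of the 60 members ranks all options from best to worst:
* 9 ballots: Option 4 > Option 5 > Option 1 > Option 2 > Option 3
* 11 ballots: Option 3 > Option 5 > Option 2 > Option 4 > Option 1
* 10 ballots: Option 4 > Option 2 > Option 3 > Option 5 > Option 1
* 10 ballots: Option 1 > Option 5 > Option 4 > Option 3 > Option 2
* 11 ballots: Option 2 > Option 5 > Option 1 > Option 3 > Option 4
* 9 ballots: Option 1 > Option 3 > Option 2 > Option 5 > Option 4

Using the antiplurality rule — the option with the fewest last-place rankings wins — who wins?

Option 5

Last-place votes: Option 1 21, Option 2 10, Option 3 9, Option 4 20, Option 5 0.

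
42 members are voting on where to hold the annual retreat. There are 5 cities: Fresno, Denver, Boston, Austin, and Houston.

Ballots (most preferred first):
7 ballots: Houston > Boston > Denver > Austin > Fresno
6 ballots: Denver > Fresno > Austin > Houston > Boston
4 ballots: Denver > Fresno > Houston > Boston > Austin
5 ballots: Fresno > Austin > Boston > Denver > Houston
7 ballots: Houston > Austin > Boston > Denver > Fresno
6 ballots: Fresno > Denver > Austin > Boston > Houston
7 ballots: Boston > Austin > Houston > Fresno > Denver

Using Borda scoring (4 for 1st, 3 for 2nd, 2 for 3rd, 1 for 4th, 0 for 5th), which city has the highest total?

Austin

Fresno: 7×0 + 6×3 + 4×3 + 5×4 + 7×0 + 6×4 + 7×1 = 81
Denver: 7×2 + 6×4 + 4×4 + 5×1 + 7×1 + 6×3 + 7×0 = 84
Boston: 7×3 + 6×0 + 4×1 + 5×2 + 7×2 + 6×1 + 7×4 = 83
Austin: 7×1 + 6×2 + 4×0 + 5×3 + 7×3 + 6×2 + 7×3 = 88
Houston: 7×4 + 6×1 + 4×2 + 5×0 + 7×4 + 6×0 + 7×2 = 84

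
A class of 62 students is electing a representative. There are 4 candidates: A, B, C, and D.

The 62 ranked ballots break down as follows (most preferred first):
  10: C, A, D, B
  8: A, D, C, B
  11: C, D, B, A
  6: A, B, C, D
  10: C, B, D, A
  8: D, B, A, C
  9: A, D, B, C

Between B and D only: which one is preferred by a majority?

B is ranked above D on 16 ballots; D above B on 46.

D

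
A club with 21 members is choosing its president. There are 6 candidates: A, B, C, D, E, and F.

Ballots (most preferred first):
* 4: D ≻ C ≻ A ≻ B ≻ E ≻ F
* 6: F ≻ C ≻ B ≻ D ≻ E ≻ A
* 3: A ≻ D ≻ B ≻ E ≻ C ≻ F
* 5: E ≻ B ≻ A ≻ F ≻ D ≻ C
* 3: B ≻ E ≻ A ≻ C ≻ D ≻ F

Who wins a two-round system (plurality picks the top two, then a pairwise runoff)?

Round 1 first-place votes: A 3, B 3, C 0, D 4, E 5, F 6. F and E advance.
Runoff: F is ranked above E on 6 ballots, E above F on 15.

E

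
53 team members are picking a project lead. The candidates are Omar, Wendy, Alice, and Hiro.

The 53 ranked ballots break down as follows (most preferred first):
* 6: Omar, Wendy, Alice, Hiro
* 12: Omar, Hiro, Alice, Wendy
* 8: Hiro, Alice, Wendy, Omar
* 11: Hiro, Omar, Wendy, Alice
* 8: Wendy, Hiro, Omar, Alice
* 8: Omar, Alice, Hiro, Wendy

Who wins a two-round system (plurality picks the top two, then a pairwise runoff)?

Hiro

Round 1 first-place votes: Omar 26, Wendy 8, Alice 0, Hiro 19. Omar and Hiro advance.
Runoff: Omar is ranked above Hiro on 26 ballots, Hiro above Omar on 27.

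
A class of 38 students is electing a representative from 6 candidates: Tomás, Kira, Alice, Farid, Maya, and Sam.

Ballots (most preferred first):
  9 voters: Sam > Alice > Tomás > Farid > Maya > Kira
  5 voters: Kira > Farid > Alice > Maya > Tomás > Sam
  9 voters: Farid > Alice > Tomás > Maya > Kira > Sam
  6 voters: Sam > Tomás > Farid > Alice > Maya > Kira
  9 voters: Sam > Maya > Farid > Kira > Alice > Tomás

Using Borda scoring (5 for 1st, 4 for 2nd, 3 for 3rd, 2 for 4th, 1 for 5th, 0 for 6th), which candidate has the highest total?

Tomás: 9×3 + 5×1 + 9×3 + 6×4 + 9×0 = 83
Kira: 9×0 + 5×5 + 9×1 + 6×0 + 9×2 = 52
Alice: 9×4 + 5×3 + 9×4 + 6×2 + 9×1 = 108
Farid: 9×2 + 5×4 + 9×5 + 6×3 + 9×3 = 128
Maya: 9×1 + 5×2 + 9×2 + 6×1 + 9×4 = 79
Sam: 9×5 + 5×0 + 9×0 + 6×5 + 9×5 = 120

Farid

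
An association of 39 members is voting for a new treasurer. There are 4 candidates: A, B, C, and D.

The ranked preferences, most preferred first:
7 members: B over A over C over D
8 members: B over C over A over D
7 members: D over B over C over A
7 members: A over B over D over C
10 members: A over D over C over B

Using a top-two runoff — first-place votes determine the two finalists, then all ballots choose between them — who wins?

Round 1 first-place votes: A 17, B 15, C 0, D 7. A and B advance.
Runoff: A is ranked above B on 17 ballots, B above A on 22.

B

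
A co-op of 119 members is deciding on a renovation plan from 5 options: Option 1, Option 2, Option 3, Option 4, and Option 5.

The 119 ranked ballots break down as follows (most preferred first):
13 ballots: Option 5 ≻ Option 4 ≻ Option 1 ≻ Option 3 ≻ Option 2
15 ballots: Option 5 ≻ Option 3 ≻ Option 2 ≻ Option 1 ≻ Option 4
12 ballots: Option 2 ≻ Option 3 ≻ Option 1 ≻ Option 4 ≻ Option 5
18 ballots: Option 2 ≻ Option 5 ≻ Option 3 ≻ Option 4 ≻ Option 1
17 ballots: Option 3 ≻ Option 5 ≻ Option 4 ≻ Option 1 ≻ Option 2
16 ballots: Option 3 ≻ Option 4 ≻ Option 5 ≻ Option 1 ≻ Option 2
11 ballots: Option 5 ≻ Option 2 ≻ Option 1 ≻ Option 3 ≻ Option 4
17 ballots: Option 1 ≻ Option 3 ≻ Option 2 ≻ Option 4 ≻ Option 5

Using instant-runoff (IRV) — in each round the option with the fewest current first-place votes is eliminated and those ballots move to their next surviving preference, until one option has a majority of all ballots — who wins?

Option 3

Round 1: Option 1 17, Option 2 30, Option 3 33, Option 4 0, Option 5 39. Option 4 eliminated.
Round 2: Option 1 17, Option 2 30, Option 3 33, Option 5 39. Option 1 eliminated.
Round 3: Option 2 30, Option 3 50, Option 5 39. Option 2 eliminated.
Round 4: Option 3 62, Option 5 57. Option 3 has a majority (≥60).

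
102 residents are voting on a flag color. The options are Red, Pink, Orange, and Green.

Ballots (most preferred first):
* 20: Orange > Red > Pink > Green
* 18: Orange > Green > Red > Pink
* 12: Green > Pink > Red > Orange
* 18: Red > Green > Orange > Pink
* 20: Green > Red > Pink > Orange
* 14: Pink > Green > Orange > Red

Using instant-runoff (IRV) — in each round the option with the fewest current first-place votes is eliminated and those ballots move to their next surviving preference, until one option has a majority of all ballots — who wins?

Round 1: Red 18, Pink 14, Orange 38, Green 32. Pink eliminated.
Round 2: Red 18, Orange 38, Green 46. Red eliminated.
Round 3: Orange 38, Green 64. Green has a majority (≥52).

Green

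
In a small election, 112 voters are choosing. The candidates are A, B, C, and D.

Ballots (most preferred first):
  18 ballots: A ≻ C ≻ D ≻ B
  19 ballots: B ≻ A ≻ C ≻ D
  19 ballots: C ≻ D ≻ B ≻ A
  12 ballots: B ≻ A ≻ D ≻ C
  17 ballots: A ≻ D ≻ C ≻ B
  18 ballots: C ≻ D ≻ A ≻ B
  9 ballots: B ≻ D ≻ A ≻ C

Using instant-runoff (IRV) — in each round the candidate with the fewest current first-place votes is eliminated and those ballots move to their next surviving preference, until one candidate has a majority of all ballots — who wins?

C

Round 1: A 35, B 40, C 37, D 0. D eliminated.
Round 2: A 35, B 40, C 37. A eliminated.
Round 3: B 40, C 72. C has a majority (≥57).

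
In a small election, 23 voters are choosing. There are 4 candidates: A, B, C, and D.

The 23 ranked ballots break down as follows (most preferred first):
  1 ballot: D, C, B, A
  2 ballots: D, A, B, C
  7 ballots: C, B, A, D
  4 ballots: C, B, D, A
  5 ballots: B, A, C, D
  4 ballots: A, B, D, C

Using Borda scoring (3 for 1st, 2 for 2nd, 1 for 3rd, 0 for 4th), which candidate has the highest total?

B

A: 1×0 + 2×2 + 7×1 + 4×0 + 5×2 + 4×3 = 33
B: 1×1 + 2×1 + 7×2 + 4×2 + 5×3 + 4×2 = 48
C: 1×2 + 2×0 + 7×3 + 4×3 + 5×1 + 4×0 = 40
D: 1×3 + 2×3 + 7×0 + 4×1 + 5×0 + 4×1 = 17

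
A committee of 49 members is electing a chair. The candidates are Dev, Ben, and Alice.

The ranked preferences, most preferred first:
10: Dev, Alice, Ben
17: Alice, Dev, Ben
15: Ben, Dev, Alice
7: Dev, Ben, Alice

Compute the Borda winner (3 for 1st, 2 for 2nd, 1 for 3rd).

Dev

Dev: 10×3 + 17×2 + 15×2 + 7×3 = 115
Ben: 10×1 + 17×1 + 15×3 + 7×2 = 86
Alice: 10×2 + 17×3 + 15×1 + 7×1 = 93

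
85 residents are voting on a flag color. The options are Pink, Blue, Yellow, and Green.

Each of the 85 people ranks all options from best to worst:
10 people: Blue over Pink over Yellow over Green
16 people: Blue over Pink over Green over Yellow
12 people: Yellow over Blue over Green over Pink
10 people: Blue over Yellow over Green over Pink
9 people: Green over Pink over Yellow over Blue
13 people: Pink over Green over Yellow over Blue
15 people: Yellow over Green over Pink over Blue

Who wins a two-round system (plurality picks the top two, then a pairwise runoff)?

Yellow

Round 1 first-place votes: Pink 13, Blue 36, Yellow 27, Green 9. Blue and Yellow advance.
Runoff: Blue is ranked above Yellow on 36 ballots, Yellow above Blue on 49.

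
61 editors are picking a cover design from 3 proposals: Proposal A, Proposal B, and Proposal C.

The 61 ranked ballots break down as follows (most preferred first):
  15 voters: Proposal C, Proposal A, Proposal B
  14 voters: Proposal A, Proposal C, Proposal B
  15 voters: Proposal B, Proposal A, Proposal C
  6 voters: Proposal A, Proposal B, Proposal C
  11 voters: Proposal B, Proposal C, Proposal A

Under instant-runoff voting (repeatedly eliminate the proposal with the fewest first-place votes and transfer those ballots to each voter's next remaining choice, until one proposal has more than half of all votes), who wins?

Proposal A

Round 1: Proposal A 20, Proposal B 26, Proposal C 15. Proposal C eliminated.
Round 2: Proposal A 35, Proposal B 26. Proposal A has a majority (≥31).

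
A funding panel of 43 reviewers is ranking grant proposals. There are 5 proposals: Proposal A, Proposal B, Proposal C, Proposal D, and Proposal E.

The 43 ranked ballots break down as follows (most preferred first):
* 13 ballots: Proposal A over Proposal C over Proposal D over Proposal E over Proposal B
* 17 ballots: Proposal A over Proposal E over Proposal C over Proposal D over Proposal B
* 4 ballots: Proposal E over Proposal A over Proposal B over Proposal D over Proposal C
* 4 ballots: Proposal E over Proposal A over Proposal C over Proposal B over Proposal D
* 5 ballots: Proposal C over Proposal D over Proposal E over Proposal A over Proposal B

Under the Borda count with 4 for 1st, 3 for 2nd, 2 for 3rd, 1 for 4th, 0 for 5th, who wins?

Proposal A

Proposal A: 13×4 + 17×4 + 4×3 + 4×3 + 5×1 = 149
Proposal B: 13×0 + 17×0 + 4×2 + 4×1 + 5×0 = 12
Proposal C: 13×3 + 17×2 + 4×0 + 4×2 + 5×4 = 101
Proposal D: 13×2 + 17×1 + 4×1 + 4×0 + 5×3 = 62
Proposal E: 13×1 + 17×3 + 4×4 + 4×4 + 5×2 = 106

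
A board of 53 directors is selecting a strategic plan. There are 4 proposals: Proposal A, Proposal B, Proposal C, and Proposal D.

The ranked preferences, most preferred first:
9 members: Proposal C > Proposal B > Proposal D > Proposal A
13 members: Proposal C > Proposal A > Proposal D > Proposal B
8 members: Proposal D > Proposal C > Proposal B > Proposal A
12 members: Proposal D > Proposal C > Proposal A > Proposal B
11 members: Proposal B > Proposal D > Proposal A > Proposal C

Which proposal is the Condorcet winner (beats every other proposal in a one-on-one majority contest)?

Proposal D

Proposal D vs Proposal A: 40–13
Proposal D vs Proposal B: 33–20
Proposal D vs Proposal C: 31–22
Proposal D beats every other proposal.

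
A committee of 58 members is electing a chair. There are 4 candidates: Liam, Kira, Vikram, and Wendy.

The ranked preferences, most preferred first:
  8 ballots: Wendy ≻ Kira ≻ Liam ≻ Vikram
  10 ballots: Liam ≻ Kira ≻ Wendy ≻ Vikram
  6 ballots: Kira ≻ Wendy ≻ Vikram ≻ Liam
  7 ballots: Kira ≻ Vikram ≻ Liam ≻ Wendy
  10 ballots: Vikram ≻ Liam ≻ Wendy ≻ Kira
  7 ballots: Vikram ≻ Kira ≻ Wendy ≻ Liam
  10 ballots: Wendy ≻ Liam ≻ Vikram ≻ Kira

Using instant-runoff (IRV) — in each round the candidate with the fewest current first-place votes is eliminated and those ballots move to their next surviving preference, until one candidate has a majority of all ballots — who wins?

Round 1: Liam 10, Kira 13, Vikram 17, Wendy 18. Liam eliminated.
Round 2: Kira 23, Vikram 17, Wendy 18. Vikram eliminated.
Round 3: Kira 30, Wendy 28. Kira has a majority (≥30).

Kira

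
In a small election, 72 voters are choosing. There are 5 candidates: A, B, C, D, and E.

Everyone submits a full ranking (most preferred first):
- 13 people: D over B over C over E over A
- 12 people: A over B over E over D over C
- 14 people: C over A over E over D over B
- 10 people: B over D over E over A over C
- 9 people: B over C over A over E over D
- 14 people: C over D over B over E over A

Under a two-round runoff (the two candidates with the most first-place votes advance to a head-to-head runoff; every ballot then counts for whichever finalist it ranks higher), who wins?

Round 1 first-place votes: A 12, B 19, C 28, D 13, E 0. C and B advance.
Runoff: C is ranked above B on 28 ballots, B above C on 44.

B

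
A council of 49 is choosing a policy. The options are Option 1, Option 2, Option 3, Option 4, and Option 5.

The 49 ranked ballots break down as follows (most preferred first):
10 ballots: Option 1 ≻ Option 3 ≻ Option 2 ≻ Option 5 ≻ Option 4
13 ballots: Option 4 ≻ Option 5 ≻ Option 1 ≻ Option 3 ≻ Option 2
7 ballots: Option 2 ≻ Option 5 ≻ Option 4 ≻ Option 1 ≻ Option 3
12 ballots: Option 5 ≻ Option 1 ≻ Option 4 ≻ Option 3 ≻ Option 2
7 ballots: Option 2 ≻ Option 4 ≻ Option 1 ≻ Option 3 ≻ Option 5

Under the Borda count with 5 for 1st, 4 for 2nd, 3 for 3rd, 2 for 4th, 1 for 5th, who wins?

Option 1: 10×5 + 13×3 + 7×2 + 12×4 + 7×3 = 172
Option 2: 10×3 + 13×1 + 7×5 + 12×1 + 7×5 = 125
Option 3: 10×4 + 13×2 + 7×1 + 12×2 + 7×2 = 111
Option 4: 10×1 + 13×5 + 7×3 + 12×3 + 7×4 = 160
Option 5: 10×2 + 13×4 + 7×4 + 12×5 + 7×1 = 167

Option 1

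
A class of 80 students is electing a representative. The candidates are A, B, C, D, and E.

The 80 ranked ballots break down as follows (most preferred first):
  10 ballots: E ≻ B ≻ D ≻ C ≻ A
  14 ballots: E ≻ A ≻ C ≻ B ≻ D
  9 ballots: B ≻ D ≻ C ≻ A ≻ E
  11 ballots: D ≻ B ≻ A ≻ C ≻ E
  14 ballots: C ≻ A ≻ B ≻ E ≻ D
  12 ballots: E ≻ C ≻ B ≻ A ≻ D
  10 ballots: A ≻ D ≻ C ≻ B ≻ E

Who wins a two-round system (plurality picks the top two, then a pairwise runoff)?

Round 1 first-place votes: A 10, B 9, C 14, D 11, E 36. E and C advance.
Runoff: E is ranked above C on 36 ballots, C above E on 44.

C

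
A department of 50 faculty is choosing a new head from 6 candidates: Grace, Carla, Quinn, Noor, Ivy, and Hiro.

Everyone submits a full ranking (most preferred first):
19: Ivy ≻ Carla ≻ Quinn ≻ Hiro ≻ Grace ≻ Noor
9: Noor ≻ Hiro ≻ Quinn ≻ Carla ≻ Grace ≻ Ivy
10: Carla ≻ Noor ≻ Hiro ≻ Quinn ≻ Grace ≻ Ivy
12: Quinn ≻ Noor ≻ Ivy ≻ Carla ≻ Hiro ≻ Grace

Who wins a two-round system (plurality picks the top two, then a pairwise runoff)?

Round 1 first-place votes: Grace 0, Carla 10, Quinn 12, Noor 9, Ivy 19, Hiro 0. Ivy and Quinn advance.
Runoff: Ivy is ranked above Quinn on 19 ballots, Quinn above Ivy on 31.

Quinn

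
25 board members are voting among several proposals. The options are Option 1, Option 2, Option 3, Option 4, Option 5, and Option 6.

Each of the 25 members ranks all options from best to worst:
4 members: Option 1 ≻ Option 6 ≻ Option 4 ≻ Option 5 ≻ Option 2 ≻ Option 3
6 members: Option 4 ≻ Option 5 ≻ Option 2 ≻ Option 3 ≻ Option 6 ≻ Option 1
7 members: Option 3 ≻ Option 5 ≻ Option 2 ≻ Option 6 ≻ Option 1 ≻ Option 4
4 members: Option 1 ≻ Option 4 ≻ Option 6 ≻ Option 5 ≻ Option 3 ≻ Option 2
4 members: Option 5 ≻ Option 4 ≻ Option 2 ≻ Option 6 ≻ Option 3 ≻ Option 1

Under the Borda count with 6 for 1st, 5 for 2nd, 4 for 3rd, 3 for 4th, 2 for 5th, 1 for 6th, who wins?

Option 1: 4×6 + 6×1 + 7×2 + 4×6 + 4×1 = 72
Option 2: 4×2 + 6×4 + 7×4 + 4×1 + 4×4 = 80
Option 3: 4×1 + 6×3 + 7×6 + 4×2 + 4×2 = 80
Option 4: 4×4 + 6×6 + 7×1 + 4×5 + 4×5 = 99
Option 5: 4×3 + 6×5 + 7×5 + 4×3 + 4×6 = 113
Option 6: 4×5 + 6×2 + 7×3 + 4×4 + 4×3 = 81

Option 5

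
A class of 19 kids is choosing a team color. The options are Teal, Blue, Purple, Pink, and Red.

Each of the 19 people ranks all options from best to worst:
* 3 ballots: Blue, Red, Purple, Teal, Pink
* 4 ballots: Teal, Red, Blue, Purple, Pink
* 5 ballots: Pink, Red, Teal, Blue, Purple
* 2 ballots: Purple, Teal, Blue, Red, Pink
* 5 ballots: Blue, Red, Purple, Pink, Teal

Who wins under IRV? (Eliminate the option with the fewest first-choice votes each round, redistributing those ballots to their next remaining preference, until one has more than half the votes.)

Teal

Round 1: Teal 4, Blue 8, Purple 2, Pink 5, Red 0. Red eliminated.
Round 2: Teal 4, Blue 8, Purple 2, Pink 5. Purple eliminated.
Round 3: Teal 6, Blue 8, Pink 5. Pink eliminated.
Round 4: Teal 11, Blue 8. Teal has a majority (≥10).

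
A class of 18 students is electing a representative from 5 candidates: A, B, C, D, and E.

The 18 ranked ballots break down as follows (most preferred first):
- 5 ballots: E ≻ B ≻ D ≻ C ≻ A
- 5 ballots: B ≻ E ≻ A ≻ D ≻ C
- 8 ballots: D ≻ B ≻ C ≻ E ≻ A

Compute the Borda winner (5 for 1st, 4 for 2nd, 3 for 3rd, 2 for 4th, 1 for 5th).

A: 5×1 + 5×3 + 8×1 = 28
B: 5×4 + 5×5 + 8×4 = 77
C: 5×2 + 5×1 + 8×3 = 39
D: 5×3 + 5×2 + 8×5 = 65
E: 5×5 + 5×4 + 8×2 = 61

B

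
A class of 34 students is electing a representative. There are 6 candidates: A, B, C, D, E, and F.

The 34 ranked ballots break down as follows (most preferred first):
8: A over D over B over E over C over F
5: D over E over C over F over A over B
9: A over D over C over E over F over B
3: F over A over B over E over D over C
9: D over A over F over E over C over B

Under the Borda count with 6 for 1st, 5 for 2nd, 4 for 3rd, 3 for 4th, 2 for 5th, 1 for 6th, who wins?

D

A: 8×6 + 5×2 + 9×6 + 3×5 + 9×5 = 172
B: 8×4 + 5×1 + 9×1 + 3×4 + 9×1 = 67
C: 8×2 + 5×4 + 9×4 + 3×1 + 9×2 = 93
D: 8×5 + 5×6 + 9×5 + 3×2 + 9×6 = 175
E: 8×3 + 5×5 + 9×3 + 3×3 + 9×3 = 112
F: 8×1 + 5×3 + 9×2 + 3×6 + 9×4 = 95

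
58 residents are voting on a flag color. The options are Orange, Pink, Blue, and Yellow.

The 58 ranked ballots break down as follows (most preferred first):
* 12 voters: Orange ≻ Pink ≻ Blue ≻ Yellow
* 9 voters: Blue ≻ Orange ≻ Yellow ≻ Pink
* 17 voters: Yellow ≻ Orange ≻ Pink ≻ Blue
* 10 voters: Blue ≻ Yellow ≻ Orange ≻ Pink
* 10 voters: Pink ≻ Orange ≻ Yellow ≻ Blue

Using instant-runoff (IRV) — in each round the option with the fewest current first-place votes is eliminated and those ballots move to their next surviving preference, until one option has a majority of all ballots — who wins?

Orange

Round 1: Orange 12, Pink 10, Blue 19, Yellow 17. Pink eliminated.
Round 2: Orange 22, Blue 19, Yellow 17. Yellow eliminated.
Round 3: Orange 39, Blue 19. Orange has a majority (≥30).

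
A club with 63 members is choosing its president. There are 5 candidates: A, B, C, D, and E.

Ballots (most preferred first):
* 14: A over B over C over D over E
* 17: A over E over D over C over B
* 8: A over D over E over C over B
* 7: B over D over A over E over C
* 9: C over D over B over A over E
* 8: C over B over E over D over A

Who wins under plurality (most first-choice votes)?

First-place votes: A 39, B 7, C 17, D 0, E 0.

A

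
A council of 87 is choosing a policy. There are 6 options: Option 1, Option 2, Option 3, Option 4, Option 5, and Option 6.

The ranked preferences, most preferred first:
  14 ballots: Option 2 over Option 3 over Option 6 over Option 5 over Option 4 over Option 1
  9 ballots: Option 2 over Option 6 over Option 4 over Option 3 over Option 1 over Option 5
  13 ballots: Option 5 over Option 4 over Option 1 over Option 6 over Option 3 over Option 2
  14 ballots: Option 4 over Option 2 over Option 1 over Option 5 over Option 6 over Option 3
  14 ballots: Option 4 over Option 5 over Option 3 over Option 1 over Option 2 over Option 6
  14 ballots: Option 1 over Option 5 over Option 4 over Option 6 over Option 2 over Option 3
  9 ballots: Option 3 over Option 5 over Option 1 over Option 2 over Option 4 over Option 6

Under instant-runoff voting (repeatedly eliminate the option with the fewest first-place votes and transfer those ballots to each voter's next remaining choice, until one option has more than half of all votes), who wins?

Round 1: Option 1 14, Option 2 23, Option 3 9, Option 4 28, Option 5 13, Option 6 0. Option 6 eliminated.
Round 2: Option 1 14, Option 2 23, Option 3 9, Option 4 28, Option 5 13. Option 3 eliminated.
Round 3: Option 1 14, Option 2 23, Option 4 28, Option 5 22. Option 1 eliminated.
Round 4: Option 2 23, Option 4 28, Option 5 36. Option 2 eliminated.
Round 5: Option 4 37, Option 5 50. Option 5 has a majority (≥44).

Option 5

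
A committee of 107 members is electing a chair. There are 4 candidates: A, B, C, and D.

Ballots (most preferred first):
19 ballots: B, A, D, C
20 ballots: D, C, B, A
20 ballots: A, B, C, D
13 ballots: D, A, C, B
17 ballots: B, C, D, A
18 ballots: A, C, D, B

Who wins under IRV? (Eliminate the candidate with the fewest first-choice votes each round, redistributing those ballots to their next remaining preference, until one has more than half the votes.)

Round 1: A 38, B 36, C 0, D 33. C eliminated.
Round 2: A 38, B 36, D 33. D eliminated.
Round 3: A 51, B 56. B has a majority (≥54).

B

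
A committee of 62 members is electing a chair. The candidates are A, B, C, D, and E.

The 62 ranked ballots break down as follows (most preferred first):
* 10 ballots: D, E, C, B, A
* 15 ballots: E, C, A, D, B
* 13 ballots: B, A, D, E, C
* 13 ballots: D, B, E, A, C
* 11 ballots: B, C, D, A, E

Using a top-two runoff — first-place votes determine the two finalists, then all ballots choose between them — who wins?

Round 1 first-place votes: A 0, B 24, C 0, D 23, E 15. B and D advance.
Runoff: B is ranked above D on 24 ballots, D above B on 38.

D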